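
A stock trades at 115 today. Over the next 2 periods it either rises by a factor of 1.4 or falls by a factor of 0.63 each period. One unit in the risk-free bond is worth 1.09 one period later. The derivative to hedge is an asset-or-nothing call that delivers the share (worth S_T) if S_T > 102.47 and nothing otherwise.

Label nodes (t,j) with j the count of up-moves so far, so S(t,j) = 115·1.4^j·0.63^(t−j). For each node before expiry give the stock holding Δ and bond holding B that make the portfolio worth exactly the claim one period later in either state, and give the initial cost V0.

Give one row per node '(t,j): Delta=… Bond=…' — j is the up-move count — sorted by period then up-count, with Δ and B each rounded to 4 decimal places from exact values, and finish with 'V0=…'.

No-arbitrage ⇒ martingale measure with p* = (R−d)/(u−d) = 0.5974.
Terminal values V(2,·): V(2,0)=0.0000, V(2,1)=0.0000, V(2,2)=225.4000
  t=1,j=0: stock 72.4500 → up 101.4300 (V=0.0000), down 45.6435 (V=0.0000). Price 0.0000; hedge Δ=0.0000, bond B=0.0000.
  t=1,j=1: stock 161.0000 → up 225.4000 (V=225.4000), down 101.4300 (V=0.0000). Price 123.5363; hedge Δ=1.8182, bond B=-169.1910.
  t=0,j=0: stock 115.0000 → up 161.0000 (V=123.5363), down 72.4500 (V=0.0000). Price 67.7072; hedge Δ=1.3951, bond B=-92.7295.
Check: Δ(0,0)·S0 + B(0,0) = 67.7072 = V0.

(0,0): Delta=1.3951 Bond=-92.7295
(1,0): Delta=0.0000 Bond=0.0000
(1,1): Delta=1.8182 Bond=-169.1910
V0=67.7072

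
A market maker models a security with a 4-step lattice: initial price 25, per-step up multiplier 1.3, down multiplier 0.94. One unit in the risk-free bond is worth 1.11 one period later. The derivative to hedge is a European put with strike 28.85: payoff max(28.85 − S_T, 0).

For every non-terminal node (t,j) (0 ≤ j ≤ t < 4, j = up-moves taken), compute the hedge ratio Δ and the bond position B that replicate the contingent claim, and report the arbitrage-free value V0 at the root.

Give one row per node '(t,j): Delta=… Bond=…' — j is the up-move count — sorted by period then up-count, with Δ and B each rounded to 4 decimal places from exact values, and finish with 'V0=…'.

(0,0): Delta=-0.1488 Bond=4.5361
(1,0): Delta=-0.2885 Bond=8.3187
(1,1): Delta=-0.0359 Bond=1.3651
(2,0): Delta=-0.5462 Bond=14.9268
(2,1): Delta=-0.0802 Bond=2.8710
(2,2): Delta=0.0000 Bond=0.0000
(3,0): Delta=-1.0000 Bond=25.9910
(3,1): Delta=-0.1795 Bond=6.0381
(3,2): Delta=0.0000 Bond=0.0000
(3,3): Delta=0.0000 Bond=0.0000
V0=0.8164

Since d<R<u, set p* = (R−d)/(u−d) = 0.4722; price each node as the discounted p*-expectation of its children.
Payoff layer (t=4): V(4,0)=9.3313, V(4,1)=1.8560, V(4,2)=0.0000, V(4,3)=0.0000, V(4,4)=0.0000
  t=3,j=0: stock 20.7646 → up 26.9940 (V=1.8560), down 19.5187 (V=9.3313). Price 5.2264; hedge Δ=-1.0000, bond B=25.9910.
  t=3,j=1: stock 28.7170 → up 37.3321 (V=0.0000), down 26.9940 (V=1.8560). Price 0.8825; hedge Δ=-0.1795, bond B=6.0381.
  t=3,j=2: stock 39.7150 → up 51.6295 (V=0.0000), down 37.3321 (V=0.0000). Price 0.0000; hedge Δ=0.0000, bond B=0.0000.
  t=3,j=3: stock 54.9250 → up 71.4025 (V=0.0000), down 51.6295 (V=0.0000). Price 0.0000; hedge Δ=0.0000, bond B=0.0000.
  t=2,j=0: stock 22.0900 → up 28.7170 (V=0.8825), down 20.7646 (V=5.2264). Price 2.8605; hedge Δ=-0.5462, bond B=14.9268.
  t=2,j=1: stock 30.5500 → up 39.7150 (V=0.0000), down 28.7170 (V=0.8825). Price 0.4196; hedge Δ=-0.0802, bond B=2.8710.
  t=2,j=2: stock 42.2500 → up 54.9250 (V=0.0000), down 39.7150 (V=0.0000). Price 0.0000; hedge Δ=0.0000, bond B=0.0000.
  t=1,j=0: stock 23.5000 → up 30.5500 (V=0.4196), down 22.0900 (V=2.8605). Price 1.5386; hedge Δ=-0.2885, bond B=8.3187.
  t=1,j=1: stock 32.5000 → up 42.2500 (V=0.0000), down 30.5500 (V=0.4196). Price 0.1995; hedge Δ=-0.0359, bond B=1.3651.
  t=0,j=0: stock 25.0000 → up 32.5000 (V=0.1995), down 23.5000 (V=1.5386). Price 0.8164; hedge Δ=-0.1488, bond B=4.5361.
Each (Δ,B) replicates both successor values, so the strategy is self-financing and V0 is arbitrage-free.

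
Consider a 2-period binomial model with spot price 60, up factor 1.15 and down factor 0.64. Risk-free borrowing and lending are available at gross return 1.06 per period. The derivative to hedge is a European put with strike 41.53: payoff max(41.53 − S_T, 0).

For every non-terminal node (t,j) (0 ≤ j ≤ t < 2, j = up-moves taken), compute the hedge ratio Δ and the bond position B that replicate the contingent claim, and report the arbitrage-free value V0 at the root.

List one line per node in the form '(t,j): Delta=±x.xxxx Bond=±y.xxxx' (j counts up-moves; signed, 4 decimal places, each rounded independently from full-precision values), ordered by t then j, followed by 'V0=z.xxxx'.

The replicating-portfolio and risk-neutral prices coincide; use p* = (1.06−0.64)/(1.15−0.64) = 0.8235 for the latter.
Terminal values V(2,·): V(2,0)=16.9540, V(2,1)=0.0000, V(2,2)=0.0000
  t=1,j=0: stock 38.4000 → up 44.1600 (V=0.0000), down 24.5760 (V=16.9540). Price 2.8225; hedge Δ=-0.8657, bond B=36.0657.
  t=1,j=1: stock 69.0000 → up 79.3500 (V=0.0000), down 44.1600 (V=0.0000). Price 0.0000; hedge Δ=0.0000, bond B=0.0000.
  t=0,j=0: stock 60.0000 → up 69.0000 (V=0.0000), down 38.4000 (V=2.8225). Price 0.4699; hedge Δ=-0.0922, bond B=6.0043.
Check: Δ(0,0)·S0 + B(0,0) = 0.4699 = V0.

(0,0): Delta=-0.0922 Bond=6.0043
(1,0): Delta=-0.8657 Bond=36.0657
(1,1): Delta=0.0000 Bond=0.0000
V0=0.4699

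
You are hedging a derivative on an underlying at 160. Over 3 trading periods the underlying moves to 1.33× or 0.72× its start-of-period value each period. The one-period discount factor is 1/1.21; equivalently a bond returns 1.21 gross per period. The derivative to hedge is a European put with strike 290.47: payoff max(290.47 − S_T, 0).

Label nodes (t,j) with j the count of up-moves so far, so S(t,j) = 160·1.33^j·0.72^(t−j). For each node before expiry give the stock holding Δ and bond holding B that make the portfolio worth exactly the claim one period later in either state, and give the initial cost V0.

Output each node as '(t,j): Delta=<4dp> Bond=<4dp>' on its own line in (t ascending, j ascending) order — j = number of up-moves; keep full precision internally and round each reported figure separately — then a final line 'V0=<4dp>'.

The replicating-portfolio and risk-neutral prices coincide; use p* = (1.21−0.72)/(1.33−0.72) = 0.8033 for the latter.
Terminal values V(3,·): V(3,0)=230.7503, V(3,1)=180.1545, V(3,2)=86.6927, V(3,3)=0.0000
  t=2,j=0: stock 82.9440 → up 110.3155 (V=180.1545), down 59.7197 (V=230.7503). Price 157.1139; hedge Δ=-1.0000, bond B=240.0579.
  t=2,j=1: stock 153.2160 → up 203.7773 (V=86.6927), down 110.3155 (V=180.1545). Price 86.8419; hedge Δ=-1.0000, bond B=240.0579.
  t=2,j=2: stock 283.0240 → up 376.4219 (V=0.0000), down 203.7773 (V=86.6927). Price 14.0945; hedge Δ=-0.5021, bond B=156.2137.
  t=1,j=0: stock 115.2000 → up 153.2160 (V=86.8419), down 82.9440 (V=157.1139). Price 83.1949; hedge Δ=-1.0000, bond B=198.3949.
  t=1,j=1: stock 212.8000 → up 283.0240 (V=14.0945), down 153.2160 (V=86.8419). Price 23.4756; hedge Δ=-0.5604, bond B=142.7336.
  t=0,j=0: stock 160.0000 → up 212.8000 (V=23.4756), down 115.2000 (V=83.1949). Price 29.1104; hedge Δ=-0.6119, bond B=127.0110.
Each (Δ,B) replicates both successor values, so the strategy is self-financing and V0 is arbitrage-free.

(0,0): Delta=-0.6119 Bond=127.0110
(1,0): Delta=-1.0000 Bond=198.3949
(1,1): Delta=-0.5604 Bond=142.7336
(2,0): Delta=-1.0000 Bond=240.0579
(2,1): Delta=-1.0000 Bond=240.0579
(2,2): Delta=-0.5021 Bond=156.2137
V0=29.1104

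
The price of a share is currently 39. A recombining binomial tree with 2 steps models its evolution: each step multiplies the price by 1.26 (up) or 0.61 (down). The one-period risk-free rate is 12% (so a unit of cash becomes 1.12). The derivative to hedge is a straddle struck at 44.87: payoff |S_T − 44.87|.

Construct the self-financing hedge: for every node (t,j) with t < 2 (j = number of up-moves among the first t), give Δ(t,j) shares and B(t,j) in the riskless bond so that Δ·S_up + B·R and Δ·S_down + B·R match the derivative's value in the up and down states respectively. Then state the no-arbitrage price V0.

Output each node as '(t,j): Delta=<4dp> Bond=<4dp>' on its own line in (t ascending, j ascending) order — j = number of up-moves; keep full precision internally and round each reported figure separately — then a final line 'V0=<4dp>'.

Risk-neutral probability p* = (R−d)/(u−d) = (1.12−0.61)/(1.26−0.61) = 0.7846.
Payoff layer (t=2): V(2,0)=30.3581, V(2,1)=14.8946, V(2,2)=17.0464
Node (1,0) S=23.7900: V=(p*·14.8946+(1−p*)·30.3581)/1.12=16.2725; Δ=(14.8946−30.3581)/(29.9754−14.5119)=-1.0000; B=V−Δ·S=40.0625
Node (1,1) S=49.1400: V=(p*·17.0464+(1−p*)·14.8946)/1.12=14.8062; Δ=(17.0464−14.8946)/(61.9164−29.9754)=0.0674; B=V−Δ·S=11.4957
Node (0,0) S=39.0000: V=(p*·14.8062+(1−p*)·16.2725)/1.12=13.5018; Δ=(14.8062−16.2725)/(49.1400−23.7900)=-0.0578; B=V−Δ·S=15.7577
Self-financing check: at every node Δ·S+B equals the discounted successor values.

(0,0): Delta=-0.0578 Bond=15.7577
(1,0): Delta=-1.0000 Bond=40.0625
(1,1): Delta=0.0674 Bond=11.4957
V0=13.5018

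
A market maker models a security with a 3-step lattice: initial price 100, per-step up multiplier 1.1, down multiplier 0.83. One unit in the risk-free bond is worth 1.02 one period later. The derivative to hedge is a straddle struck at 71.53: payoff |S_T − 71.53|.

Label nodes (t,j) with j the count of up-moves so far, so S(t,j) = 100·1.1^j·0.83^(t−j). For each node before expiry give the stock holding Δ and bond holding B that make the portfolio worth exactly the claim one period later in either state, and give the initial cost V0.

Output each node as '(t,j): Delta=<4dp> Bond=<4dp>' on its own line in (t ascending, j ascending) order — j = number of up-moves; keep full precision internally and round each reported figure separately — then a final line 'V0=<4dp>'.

(0,0): Delta=0.9103 Bond=-57.7304
(1,0): Delta=0.6279 Bond=-35.4500
(1,1): Delta=1.0000 Bond=-68.7524
(2,0): Delta=-0.5431 Bond=44.5162
(2,1): Delta=1.0000 Bond=-70.1275
(2,2): Delta=1.0000 Bond=-70.1275
V0=33.2992

Under the risk-neutral measure, an up-move has probability p* = (R−d)/(u−d) = 0.7037 and values discount at R = 1.02.
Terminal payoffs: V(3,0)=14.3513, V(3,1)=4.2490, V(3,2)=28.9000, V(3,3)=61.5700
(2,0): S=68.8900. Δ = (V_up−V_dn)/(S_up−S_dn) = (4.2490−14.3513)/(75.7790−57.1787) = -0.5431. V = [p*·4.2490 + (1−p*)·14.3513]/1.02 = 7.1003. B = V − Δ·S = 44.5162.
(2,1): S=91.3000. Δ = (V_up−V_dn)/(S_up−S_dn) = (28.9000−4.2490)/(100.4300−75.7790) = 1.0000. V = [p*·28.9000 + (1−p*)·4.2490]/1.02 = 21.1725. B = V − Δ·S = -70.1275.
(2,2): S=121.0000. Δ = (V_up−V_dn)/(S_up−S_dn) = (61.5700−28.9000)/(133.1000−100.4300) = 1.0000. V = [p*·61.5700 + (1−p*)·28.9000]/1.02 = 50.8725. B = V − Δ·S = -70.1275.
(1,0): S=83.0000. Δ = (V_up−V_dn)/(S_up−S_dn) = (21.1725−7.1003)/(91.3000−68.8900) = 0.6279. V = [p*·21.1725 + (1−p*)·7.1003]/1.02 = 16.6696. B = V − Δ·S = -35.4500.
(1,1): S=110.0000. Δ = (V_up−V_dn)/(S_up−S_dn) = (50.8725−21.1725)/(121.0000−91.3000) = 1.0000. V = [p*·50.8725 + (1−p*)·21.1725]/1.02 = 41.2476. B = V − Δ·S = -68.7524.
(0,0): S=100.0000. Δ = (V_up−V_dn)/(S_up−S_dn) = (41.2476−16.6696)/(110.0000−83.0000) = 0.9103. V = [p*·41.2476 + (1−p*)·16.6696]/1.02 = 33.2992. B = V − Δ·S = -57.7304.
Each (Δ,B) replicates both successor values, so the strategy is self-financing and V0 is arbitrage-free.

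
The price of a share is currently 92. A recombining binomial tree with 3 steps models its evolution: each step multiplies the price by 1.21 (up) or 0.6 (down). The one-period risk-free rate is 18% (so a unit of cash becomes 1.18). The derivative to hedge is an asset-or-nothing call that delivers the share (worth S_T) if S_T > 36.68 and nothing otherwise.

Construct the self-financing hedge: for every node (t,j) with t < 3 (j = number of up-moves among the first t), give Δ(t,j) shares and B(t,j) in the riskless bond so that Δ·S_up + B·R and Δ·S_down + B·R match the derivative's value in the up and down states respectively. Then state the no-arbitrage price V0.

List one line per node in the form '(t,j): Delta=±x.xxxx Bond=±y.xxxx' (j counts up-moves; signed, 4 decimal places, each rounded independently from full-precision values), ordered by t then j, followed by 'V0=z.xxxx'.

Since d<R<u, set p* = (R−d)/(u−d) = 0.9508; price each node as the discounted p*-expectation of its children.
At expiry t=3: V(3,0)=0.0000, V(3,1)=40.0752, V(3,2)=80.8183, V(3,3)=162.9836
(2,0): S=33.1200. Δ = (V_up−V_dn)/(S_up−S_dn) = (40.0752−0.0000)/(40.0752−19.8720) = 1.9836. V = [p*·40.0752 + (1−p*)·0.0000]/1.18 = 32.2918. B = V − Δ·S = -33.4053.
(2,1): S=66.7920. Δ = (V_up−V_dn)/(S_up−S_dn) = (80.8183−40.0752)/(80.8183−40.0752) = 1.0000. V = [p*·80.8183 + (1−p*)·40.0752]/1.18 = 66.7920. B = V − Δ·S = 0.0000.
(2,2): S=134.6972. Δ = (V_up−V_dn)/(S_up−S_dn) = (162.9836−80.8183)/(162.9836−80.8183) = 1.0000. V = [p*·162.9836 + (1−p*)·80.8183]/1.18 = 134.6972. B = V − Δ·S = 0.0000.
(1,0): S=55.2000. Δ = (V_up−V_dn)/(S_up−S_dn) = (66.7920−32.2918)/(66.7920−33.1200) = 1.0246. V = [p*·66.7920 + (1−p*)·32.2918]/1.18 = 55.1655. B = V − Δ·S = -1.3923.
(1,1): S=111.3200. Δ = (V_up−V_dn)/(S_up−S_dn) = (134.6972−66.7920)/(134.6972−66.7920) = 1.0000. V = [p*·134.6972 + (1−p*)·66.7920]/1.18 = 111.3200. B = V − Δ·S = 0.0000.
(0,0): S=92.0000. Δ = (V_up−V_dn)/(S_up−S_dn) = (111.3200−55.1655)/(111.3200−55.2000) = 1.0006. V = [p*·111.3200 + (1−p*)·55.1655]/1.18 = 91.9986. B = V − Δ·S = -0.0580.
Root portfolio cost Δ·92+B reproduces V0=91.9986.

(0,0): Delta=1.0006 Bond=-0.0580
(1,0): Delta=1.0246 Bond=-1.3923
(1,1): Delta=1.0000 Bond=0.0000
(2,0): Delta=1.9836 Bond=-33.4053
(2,1): Delta=1.0000 Bond=0.0000
(2,2): Delta=1.0000 Bond=0.0000
V0=91.9986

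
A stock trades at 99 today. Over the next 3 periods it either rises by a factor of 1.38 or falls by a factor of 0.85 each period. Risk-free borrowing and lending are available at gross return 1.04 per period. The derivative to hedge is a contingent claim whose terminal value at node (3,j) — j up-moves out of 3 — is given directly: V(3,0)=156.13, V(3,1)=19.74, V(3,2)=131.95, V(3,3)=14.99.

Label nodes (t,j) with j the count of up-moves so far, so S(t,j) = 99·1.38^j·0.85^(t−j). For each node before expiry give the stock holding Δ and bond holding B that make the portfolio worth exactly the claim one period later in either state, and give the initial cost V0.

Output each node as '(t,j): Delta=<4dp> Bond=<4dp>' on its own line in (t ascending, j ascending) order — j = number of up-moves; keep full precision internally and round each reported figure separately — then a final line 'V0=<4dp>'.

No-arbitrage ⇒ martingale measure with p* = (R−d)/(u−d) = 0.3585.
Payoff layer (t=3): V(3,0)=156.1300, V(3,1)=19.7400, V(3,2)=131.9500, V(3,3)=14.9900
  t=2,j=0: stock 71.5275 → up 98.7079 (V=19.7400), down 60.7984 (V=156.1300). Price 103.1110; hedge Δ=-3.5978, bond B=360.4507.
  t=2,j=1: stock 116.1270 → up 160.2553 (V=131.9500), down 98.7079 (V=19.7400). Price 57.6598; hedge Δ=1.8232, bond B=-154.0571.
  t=2,j=2: stock 188.5356 → up 260.1791 (V=14.9900), down 160.2553 (V=131.9500). Price 86.5586; hedge Δ=-1.1705, bond B=307.2378.
  t=1,j=0: stock 84.1500 → up 116.1270 (V=57.6598), down 71.5275 (V=103.1110). Price 83.4781; hedge Δ=-1.0191, bond B=169.2351.
  t=1,j=1: stock 136.6200 → up 188.5356 (V=86.5586), down 116.1270 (V=57.6598). Price 65.4036; hedge Δ=0.3991, bond B=10.8776.
  t=0,j=0: stock 99.0000 → up 136.6200 (V=65.4036), down 84.1500 (V=83.4781). Price 74.0371; hedge Δ=-0.3445, bond B=108.1398.
Root portfolio cost Δ·99+B reproduces V0=74.0371.

(0,0): Delta=-0.3445 Bond=108.1398
(1,0): Delta=-1.0191 Bond=169.2351
(1,1): Delta=0.3991 Bond=10.8776
(2,0): Delta=-3.5978 Bond=360.4507
(2,1): Delta=1.8232 Bond=-154.0571
(2,2): Delta=-1.1705 Bond=307.2378
V0=74.0371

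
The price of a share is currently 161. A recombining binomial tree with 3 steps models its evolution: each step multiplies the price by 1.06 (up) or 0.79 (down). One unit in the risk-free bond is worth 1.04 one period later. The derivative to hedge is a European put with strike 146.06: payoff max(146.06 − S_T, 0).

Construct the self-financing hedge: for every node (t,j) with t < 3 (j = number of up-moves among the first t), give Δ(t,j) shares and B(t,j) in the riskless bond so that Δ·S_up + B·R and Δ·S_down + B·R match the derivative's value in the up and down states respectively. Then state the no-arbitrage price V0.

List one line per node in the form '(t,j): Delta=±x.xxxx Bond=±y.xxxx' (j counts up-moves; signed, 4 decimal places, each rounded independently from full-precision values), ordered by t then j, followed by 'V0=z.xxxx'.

(0,0): Delta=-0.1668 Bond=27.9476
(1,0): Delta=-1.0000 Bond=135.0407
(1,1): Delta=-0.1171 Bond=20.5875
(2,0): Delta=-1.0000 Bond=140.4423
(2,1): Delta=-1.0000 Bond=140.4423
(2,2): Delta=-0.0645 Bond=11.8884
V0=1.0934

No-arbitrage ⇒ martingale measure with p* = (R−d)/(u−d) = 0.9259.
Payoff layer (t=3): V(3,0)=66.6807, V(3,1)=39.5511, V(3,2)=3.1493, V(3,3)=0.0000
(2,0): S=100.4801. Δ = (V_up−V_dn)/(S_up−S_dn) = (39.5511−66.6807)/(106.5089−79.3793) = -1.0000. V = [p*·39.5511 + (1−p*)·66.6807]/1.04 = 39.9622. B = V − Δ·S = 140.4423.
(2,1): S=134.8214. Δ = (V_up−V_dn)/(S_up−S_dn) = (3.1493−39.5511)/(142.9107−106.5089) = -1.0000. V = [p*·3.1493 + (1−p*)·39.5511]/1.04 = 5.6209. B = V − Δ·S = 140.4423.
(2,2): S=180.8996. Δ = (V_up−V_dn)/(S_up−S_dn) = (0.0000−3.1493)/(191.7536−142.9107) = -0.0645. V = [p*·0.0000 + (1−p*)·3.1493]/1.04 = 0.2243. B = V − Δ·S = 11.8884.
(1,0): S=127.1900. Δ = (V_up−V_dn)/(S_up−S_dn) = (5.6209−39.9622)/(134.8214−100.4801) = -1.0000. V = [p*·5.6209 + (1−p*)·39.9622]/1.04 = 7.8507. B = V − Δ·S = 135.0407.
(1,1): S=170.6600. Δ = (V_up−V_dn)/(S_up−S_dn) = (0.2243−5.6209)/(180.8996−134.8214) = -0.1171. V = [p*·0.2243 + (1−p*)·5.6209]/1.04 = 0.6001. B = V − Δ·S = 20.5875.
(0,0): S=161.0000. Δ = (V_up−V_dn)/(S_up−S_dn) = (0.6001−7.8507)/(170.6600−127.1900) = -0.1668. V = [p*·0.6001 + (1−p*)·7.8507]/1.04 = 1.0934. B = V − Δ·S = 27.9476.
Each (Δ,B) replicates both successor values, so the strategy is self-financing and V0 is arbitrage-free.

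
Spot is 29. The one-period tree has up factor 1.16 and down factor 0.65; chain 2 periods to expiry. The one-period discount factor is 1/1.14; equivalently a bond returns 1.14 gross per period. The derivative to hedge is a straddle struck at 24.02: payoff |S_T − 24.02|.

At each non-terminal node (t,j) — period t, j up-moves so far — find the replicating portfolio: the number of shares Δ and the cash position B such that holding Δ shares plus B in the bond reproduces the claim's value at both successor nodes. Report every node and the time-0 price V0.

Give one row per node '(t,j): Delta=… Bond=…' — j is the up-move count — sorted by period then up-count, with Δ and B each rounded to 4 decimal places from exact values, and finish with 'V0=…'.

(0,0): Delta=0.7098 Bond=-9.7890
(1,0): Delta=-1.0000 Bond=21.0702
(1,1): Delta=0.7489 Bond=-12.4749
V0=10.7950

The replicating-portfolio and risk-neutral prices coincide; use p* = (1.14−0.65)/(1.16−0.65) = 0.9608 for the latter.
Payoff layer (t=2): V(2,0)=11.7675, V(2,1)=2.1540, V(2,2)=15.0024
Node (1,0) S=18.8500: V=(p*·2.1540+(1−p*)·11.7675)/1.14=2.2202; Δ=(2.1540−11.7675)/(21.8660−12.2525)=-1.0000; B=V−Δ·S=21.0702
Node (1,1) S=33.6400: V=(p*·15.0024+(1−p*)·2.1540)/1.14=12.7180; Δ=(15.0024−2.1540)/(39.0224−21.8660)=0.7489; B=V−Δ·S=-12.4749
Node (0,0) S=29.0000: V=(p*·12.7180+(1−p*)·2.2202)/1.14=10.7950; Δ=(12.7180−2.2202)/(33.6400−18.8500)=0.7098; B=V−Δ·S=-9.7890
Check: Δ(0,0)·S0 + B(0,0) = 10.7950 = V0.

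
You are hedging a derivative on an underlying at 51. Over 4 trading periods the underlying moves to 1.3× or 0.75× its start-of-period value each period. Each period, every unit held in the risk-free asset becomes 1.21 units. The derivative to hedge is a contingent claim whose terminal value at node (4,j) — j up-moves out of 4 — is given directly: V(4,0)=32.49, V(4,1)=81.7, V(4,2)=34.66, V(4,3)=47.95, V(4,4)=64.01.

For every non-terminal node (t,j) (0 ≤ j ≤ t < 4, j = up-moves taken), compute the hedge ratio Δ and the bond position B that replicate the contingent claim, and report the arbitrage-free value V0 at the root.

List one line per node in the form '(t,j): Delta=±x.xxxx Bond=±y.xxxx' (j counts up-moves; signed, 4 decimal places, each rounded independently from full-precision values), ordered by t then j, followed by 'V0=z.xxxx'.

(0,0): Delta=0.2217 Bond=14.2593
(1,0): Delta=-0.0734 Bond=28.5408
(1,1): Delta=0.2550 Bond=15.0454
(2,0): Delta=-1.6389 Bond=79.4451
(2,1): Delta=0.1033 Bond=25.7474
(2,2): Delta=0.2721 Bond=16.7293
(3,0): Delta=4.1585 Bond=-28.6071
(3,1): Delta=-2.2933 Bond=120.5334
(3,2): Delta=0.3738 Bond=13.6672
(3,3): Delta=0.2606 Bond=21.5289
V0=25.5638

Since d<R<u, set p* = (R−d)/(u−d) = 0.8364; price each node as the discounted p*-expectation of its children.
Terminal payoffs: V(4,0)=32.4900, V(4,1)=81.7000, V(4,2)=34.6600, V(4,3)=47.9500, V(4,4)=64.0100
  t=3,j=0: stock 21.5156 → up 27.9703 (V=81.7000), down 16.1367 (V=32.4900). Price 60.8657; hedge Δ=4.1585, bond B=-28.6071.
  t=3,j=1: stock 37.2937 → up 48.4819 (V=34.6600), down 27.9703 (V=81.7000). Price 35.0062; hedge Δ=-2.2933, bond B=120.5334.
  t=3,j=2: stock 64.6425 → up 84.0353 (V=47.9500), down 48.4819 (V=34.6600). Price 37.8308; hedge Δ=0.3738, bond B=13.6672.
  t=3,j=3: stock 112.0470 → up 145.6611 (V=64.0100), down 84.0352 (V=47.9500). Price 50.7289; hedge Δ=0.2606, bond B=21.5289.
  t=2,j=0: stock 28.6875 → up 37.2938 (V=35.0062), down 21.5156 (V=60.8657). Price 32.4279; hedge Δ=-1.6389, bond B=79.4451.
  t=2,j=1: stock 49.7250 → up 64.6425 (V=37.8308), down 37.2937 (V=35.0062). Price 30.8831; hedge Δ=0.1033, bond B=25.7474.
  t=2,j=2: stock 86.1900 → up 112.0470 (V=50.7289), down 64.6425 (V=37.8308). Price 40.1804; hedge Δ=0.2721, bond B=16.7293.
  t=1,j=0: stock 38.2500 → up 49.7250 (V=30.8831), down 28.6875 (V=32.4279). Price 25.7322; hedge Δ=-0.0734, bond B=28.5408.
  t=1,j=1: stock 66.3000 → up 86.1900 (V=40.1804), down 49.7250 (V=30.8831). Price 31.9496; hedge Δ=0.2550, bond B=15.0454.
  t=0,j=0: stock 51.0000 → up 66.3000 (V=31.9496), down 38.2500 (V=25.7322). Price 25.5638; hedge Δ=0.2217, bond B=14.2593.
The time-0 hedge costs 25.5638, which is the no-arbitrage price.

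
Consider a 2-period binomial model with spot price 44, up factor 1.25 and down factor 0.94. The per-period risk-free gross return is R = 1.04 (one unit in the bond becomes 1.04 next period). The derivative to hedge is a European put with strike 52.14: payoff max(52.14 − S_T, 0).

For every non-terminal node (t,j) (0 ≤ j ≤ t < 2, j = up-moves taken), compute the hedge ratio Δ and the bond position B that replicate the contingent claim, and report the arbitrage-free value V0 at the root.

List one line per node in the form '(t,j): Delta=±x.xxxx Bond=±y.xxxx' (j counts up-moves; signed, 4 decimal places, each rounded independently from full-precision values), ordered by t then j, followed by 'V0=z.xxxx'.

No-arbitrage ⇒ martingale measure with p* = (R−d)/(u−d) = 0.3226.
Terminal payoffs: V(2,0)=13.2616, V(2,1)=0.4400, V(2,2)=0.0000
  t=1,j=0: stock 41.3600 → up 51.7000 (V=0.4400), down 38.8784 (V=13.2616). Price 8.7746; hedge Δ=-1.0000, bond B=50.1346.
  t=1,j=1: stock 55.0000 → up 68.7500 (V=0.0000), down 51.7000 (V=0.4400). Price 0.2866; hedge Δ=-0.0258, bond B=1.7060.
  t=0,j=0: stock 44.0000 → up 55.0000 (V=0.2866), down 41.3600 (V=8.7746). Price 5.8044; hedge Δ=-0.6223, bond B=33.1851.
Root portfolio cost Δ·44+B reproduces V0=5.8044.

(0,0): Delta=-0.6223 Bond=33.1851
(1,0): Delta=-1.0000 Bond=50.1346
(1,1): Delta=-0.0258 Bond=1.7060
V0=5.8044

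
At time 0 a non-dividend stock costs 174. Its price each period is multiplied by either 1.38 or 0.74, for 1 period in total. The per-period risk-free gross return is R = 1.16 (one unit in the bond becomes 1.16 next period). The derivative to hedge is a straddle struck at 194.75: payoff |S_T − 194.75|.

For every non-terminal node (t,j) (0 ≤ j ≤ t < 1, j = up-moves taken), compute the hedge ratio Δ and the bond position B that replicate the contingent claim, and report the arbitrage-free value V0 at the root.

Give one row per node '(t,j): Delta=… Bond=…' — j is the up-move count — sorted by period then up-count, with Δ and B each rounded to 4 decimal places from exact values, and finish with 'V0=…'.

(0,0): Delta=-0.1852 Bond=77.4413
V0=45.2225

No-arbitrage ⇒ martingale measure with p* = (R−d)/(u−d) = 0.6562.
At expiry t=1: V(1,0)=65.9900, V(1,1)=45.3700
Node (0,0) S=174.0000: V=(p*·45.3700+(1−p*)·65.9900)/1.16=45.2225; Δ=(45.3700−65.9900)/(240.1200−128.7600)=-0.1852; B=V−Δ·S=77.4413
Each (Δ,B) replicates both successor values, so the strategy is self-financing and V0 is arbitrage-free.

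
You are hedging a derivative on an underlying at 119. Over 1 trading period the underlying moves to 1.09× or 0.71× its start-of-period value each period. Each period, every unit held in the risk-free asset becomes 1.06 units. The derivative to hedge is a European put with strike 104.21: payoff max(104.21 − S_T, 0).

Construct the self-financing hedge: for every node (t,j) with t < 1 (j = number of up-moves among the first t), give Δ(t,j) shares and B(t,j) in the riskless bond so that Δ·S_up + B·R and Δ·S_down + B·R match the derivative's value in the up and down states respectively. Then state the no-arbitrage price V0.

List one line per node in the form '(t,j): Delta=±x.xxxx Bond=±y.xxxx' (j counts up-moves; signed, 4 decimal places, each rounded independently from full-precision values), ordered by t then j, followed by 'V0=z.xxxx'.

(0,0): Delta=-0.4361 Bond=53.3635
V0=1.4687

Since d<R<u, set p* = (R−d)/(u−d) = 0.9211; price each node as the discounted p*-expectation of its children.
Payoff layer (t=1): V(1,0)=19.7200, V(1,1)=0.0000
  t=0,j=0: stock 119.0000 → up 129.7100 (V=0.0000), down 84.4900 (V=19.7200). Price 1.4687; hedge Δ=-0.4361, bond B=53.3635.
Root portfolio cost Δ·119+B reproduces V0=1.4687.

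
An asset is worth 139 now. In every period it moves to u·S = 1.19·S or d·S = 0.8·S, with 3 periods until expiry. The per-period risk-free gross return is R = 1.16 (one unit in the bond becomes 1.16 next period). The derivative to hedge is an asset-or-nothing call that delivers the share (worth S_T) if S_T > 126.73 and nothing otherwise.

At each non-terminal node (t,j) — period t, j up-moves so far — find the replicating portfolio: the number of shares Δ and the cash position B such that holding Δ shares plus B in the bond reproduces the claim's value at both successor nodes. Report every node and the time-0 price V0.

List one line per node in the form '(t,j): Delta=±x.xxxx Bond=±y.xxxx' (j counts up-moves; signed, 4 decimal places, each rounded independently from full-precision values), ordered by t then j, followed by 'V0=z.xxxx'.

(0,0): Delta=1.2033 Bond=-29.3883
(1,0): Delta=2.8894 Bond=-221.5879
(1,1): Delta=1.1088 Bond=-18.4657
(2,0): Delta=0.0000 Bond=0.0000
(2,1): Delta=3.0513 Bond=-278.4621
(2,2): Delta=1.0000 Bond=0.0000
V0=137.8679

The replicating-portfolio and risk-neutral prices coincide; use p* = (1.16−0.8)/(1.19−0.8) = 0.9231 for the latter.
Payoff layer (t=3): V(3,0)=0.0000, V(3,1)=0.0000, V(3,2)=157.4703, V(3,3)=234.2371
  t=2,j=0: stock 88.9600 → up 105.8624 (V=0.0000), down 71.1680 (V=0.0000). Price 0.0000; hedge Δ=0.0000, bond B=0.0000.
  t=2,j=1: stock 132.3280 → up 157.4703 (V=157.4703), down 105.8624 (V=0.0000). Price 125.3079; hedge Δ=3.0513, bond B=-278.4621.
  t=2,j=2: stock 196.8379 → up 234.2371 (V=234.2371), down 157.4703 (V=157.4703). Price 196.8379; hedge Δ=1.0000, bond B=0.0000.
  t=1,j=0: stock 111.2000 → up 132.3280 (V=125.3079), down 88.9600 (V=0.0000). Price 99.7145; hedge Δ=2.8894, bond B=-221.5879.
  t=1,j=1: stock 165.4100 → up 196.8379 (V=196.8379), down 132.3280 (V=125.3079). Price 164.9445; hedge Δ=1.1088, bond B=-18.4657.
  t=0,j=0: stock 139.0000 → up 165.4100 (V=164.9445), down 111.2000 (V=99.7145). Price 137.8679; hedge Δ=1.2033, bond B=-29.3883.
Root portfolio cost Δ·139+B reproduces V0=137.8679.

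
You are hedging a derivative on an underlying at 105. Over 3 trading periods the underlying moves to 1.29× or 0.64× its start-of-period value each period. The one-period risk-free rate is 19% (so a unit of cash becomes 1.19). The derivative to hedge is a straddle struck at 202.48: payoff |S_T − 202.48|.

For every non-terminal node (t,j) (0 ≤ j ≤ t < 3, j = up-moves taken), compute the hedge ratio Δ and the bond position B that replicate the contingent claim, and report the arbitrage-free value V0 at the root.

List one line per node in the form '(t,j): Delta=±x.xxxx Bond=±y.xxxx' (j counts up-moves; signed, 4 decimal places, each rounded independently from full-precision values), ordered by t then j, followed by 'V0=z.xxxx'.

(0,0): Delta=-0.6604 Bond=100.9764
(1,0): Delta=-1.0000 Bond=142.9843
(1,1): Delta=-0.6297 Bond=116.0124
(2,0): Delta=-1.0000 Bond=170.1513
(2,1): Delta=-1.0000 Bond=170.1513
(2,2): Delta=-0.5963 Bond=132.2190
V0=31.6363

Risk-neutral probability p* = (R−d)/(u−d) = (1.19−0.64)/(1.29−0.64) = 0.8462.
Payoff layer (t=3): V(3,0)=174.9549, V(3,1)=146.9997, V(3,2)=90.6525, V(3,3)=22.9223
Node (2,0) S=43.0080: V=(p*·146.9997+(1−p*)·174.9549)/1.19=127.1433; Δ=(146.9997−174.9549)/(55.4803−27.5251)=-1.0000; B=V−Δ·S=170.1513
Node (2,1) S=86.6880: V=(p*·90.6525+(1−p*)·146.9997)/1.19=83.4633; Δ=(90.6525−146.9997)/(111.8275−55.4803)=-1.0000; B=V−Δ·S=170.1513
Node (2,2) S=174.7305: V=(p*·22.9223+(1−p*)·90.6525)/1.19=28.0188; Δ=(22.9223−90.6525)/(225.4023−111.8275)=-0.5963; B=V−Δ·S=132.2190
Node (1,0) S=67.2000: V=(p*·83.4633+(1−p*)·127.1433)/1.19=75.7843; Δ=(83.4633−127.1433)/(86.6880−43.0080)=-1.0000; B=V−Δ·S=142.9843
Node (1,1) S=135.4500: V=(p*·28.0188+(1−p*)·83.4633)/1.19=30.7132; Δ=(28.0188−83.4633)/(174.7305−86.6880)=-0.6297; B=V−Δ·S=116.0124
Node (0,0) S=105.0000: V=(p*·30.7132+(1−p*)·75.7843)/1.19=31.6363; Δ=(30.7132−75.7843)/(135.4500−67.2000)=-0.6604; B=V−Δ·S=100.9764
Self-financing check: at every node Δ·S+B equals the discounted successor values.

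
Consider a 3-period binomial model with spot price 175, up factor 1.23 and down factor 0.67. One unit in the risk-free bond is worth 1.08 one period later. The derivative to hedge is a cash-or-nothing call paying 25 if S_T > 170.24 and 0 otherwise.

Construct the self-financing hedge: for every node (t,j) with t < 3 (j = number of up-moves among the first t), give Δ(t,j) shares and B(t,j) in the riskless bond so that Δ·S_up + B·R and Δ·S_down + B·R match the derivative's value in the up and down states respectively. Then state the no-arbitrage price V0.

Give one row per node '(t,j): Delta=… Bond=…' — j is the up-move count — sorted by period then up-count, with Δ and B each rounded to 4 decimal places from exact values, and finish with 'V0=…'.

(0,0): Delta=0.0858 Bond=1.3251
(1,0): Delta=0.2581 Bond=-18.7748
(1,1): Delta=0.0514 Bond=8.8235
(2,0): Delta=0.0000 Bond=0.0000
(2,1): Delta=0.3096 Bond=-27.6951
(2,2): Delta=0.0000 Bond=23.1481
V0=16.3369

Since d<R<u, set p* = (R−d)/(u−d) = 0.7321; price each node as the discounted p*-expectation of its children.
Terminal values V(3,·): V(3,0)=0.0000, V(3,1)=0.0000, V(3,2)=25.0000, V(3,3)=25.0000
Node (2,0) S=78.5575: V=(p*·0.0000+(1−p*)·0.0000)/1.08=0.0000; Δ=(0.0000−0.0000)/(96.6257−52.6335)=0.0000; B=V−Δ·S=0.0000
Node (2,1) S=144.2175: V=(p*·25.0000+(1−p*)·0.0000)/1.08=16.9478; Δ=(25.0000−0.0000)/(177.3875−96.6257)=0.3096; B=V−Δ·S=-27.6951
Node (2,2) S=264.7575: V=(p*·25.0000+(1−p*)·25.0000)/1.08=23.1481; Δ=(25.0000−25.0000)/(325.6517−177.3875)=0.0000; B=V−Δ·S=23.1481
Node (1,0) S=117.2500: V=(p*·16.9478+(1−p*)·0.0000)/1.08=11.4891; Δ=(16.9478−0.0000)/(144.2175−78.5575)=0.2581; B=V−Δ·S=-18.7748
Node (1,1) S=215.2500: V=(p*·23.1481+(1−p*)·16.9478)/1.08=19.8957; Δ=(23.1481−16.9478)/(264.7575−144.2175)=0.0514; B=V−Δ·S=8.8235
Node (0,0) S=175.0000: V=(p*·19.8957+(1−p*)·11.4891)/1.08=16.3369; Δ=(19.8957−11.4891)/(215.2500−117.2500)=0.0858; B=V−Δ·S=1.3251
The time-0 hedge costs 16.3369, which is the no-arbitrage price.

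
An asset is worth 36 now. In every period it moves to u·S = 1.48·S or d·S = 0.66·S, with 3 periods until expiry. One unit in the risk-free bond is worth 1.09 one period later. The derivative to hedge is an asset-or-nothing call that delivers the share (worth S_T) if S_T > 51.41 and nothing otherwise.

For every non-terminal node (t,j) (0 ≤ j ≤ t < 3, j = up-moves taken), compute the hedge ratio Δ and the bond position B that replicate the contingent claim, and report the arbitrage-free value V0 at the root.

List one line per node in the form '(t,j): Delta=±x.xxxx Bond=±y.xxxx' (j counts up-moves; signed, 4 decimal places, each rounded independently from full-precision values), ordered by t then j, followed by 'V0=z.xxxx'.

(0,0): Delta=1.2471 Bond=-16.1345
(1,0): Delta=1.2851 Bond=-18.4885
(1,1): Delta=1.2318 Bond=-16.7686
(2,0): Delta=0.0000 Bond=0.0000
(2,1): Delta=1.8049 Bond=-38.4303
(2,2): Delta=1.0000 Bond=0.0000
V0=28.7627

No-arbitrage ⇒ martingale measure with p* = (R−d)/(u−d) = 0.5244.
Terminal values V(3,·): V(3,0)=0.0000, V(3,1)=0.0000, V(3,2)=52.0439, V(3,3)=116.7045
  t=2,j=0: stock 15.6816 → up 23.2088 (V=0.0000), down 10.3499 (V=0.0000). Price 0.0000; hedge Δ=0.0000, bond B=0.0000.
  t=2,j=1: stock 35.1648 → up 52.0439 (V=52.0439), down 23.2088 (V=0.0000). Price 25.0379; hedge Δ=1.8049, bond B=-38.4303.
  t=2,j=2: stock 78.8544 → up 116.7045 (V=116.7045), down 52.0439 (V=52.0439). Price 78.8544; hedge Δ=1.0000, bond B=0.0000.
  t=1,j=0: stock 23.7600 → up 35.1648 (V=25.0379), down 15.6816 (V=0.0000). Price 12.0455; hedge Δ=1.2851, bond B=-18.4885.
  t=1,j=1: stock 53.2800 → up 78.8544 (V=78.8544), down 35.1648 (V=25.0379). Price 48.8612; hedge Δ=1.2318, bond B=-16.7686.
  t=0,j=0: stock 36.0000 → up 53.2800 (V=48.8612), down 23.7600 (V=12.0455). Price 28.7627; hedge Δ=1.2471, bond B=-16.1345.
Root portfolio cost Δ·36+B reproduces V0=28.7627.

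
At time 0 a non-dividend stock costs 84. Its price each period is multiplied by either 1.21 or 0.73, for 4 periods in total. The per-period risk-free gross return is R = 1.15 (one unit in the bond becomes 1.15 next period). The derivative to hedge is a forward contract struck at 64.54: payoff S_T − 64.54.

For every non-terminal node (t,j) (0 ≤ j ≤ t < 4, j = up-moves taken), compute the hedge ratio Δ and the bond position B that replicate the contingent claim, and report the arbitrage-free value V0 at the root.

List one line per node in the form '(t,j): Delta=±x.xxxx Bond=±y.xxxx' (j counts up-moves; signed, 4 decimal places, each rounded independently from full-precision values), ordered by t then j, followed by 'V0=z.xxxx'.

Risk-neutral probability p* = (R−d)/(u−d) = (1.15−0.73)/(1.21−0.73) = 0.8750.
Terminal values V(4,·): V(4,0)=-40.6855, V(4,1)=-25.0003, V(4,2)=0.9984, V(4,3)=44.0921, V(4,4)=115.5215
(3,0): S=32.6774. Δ = (V_up−V_dn)/(S_up−S_dn) = (-25.0003−-40.6855)/(39.5397−23.8545) = 1.0000. V = [p*·-25.0003 + (1−p*)·-40.6855]/1.15 = -23.4443. B = V − Δ·S = -56.1217.
(3,1): S=54.1640. Δ = (V_up−V_dn)/(S_up−S_dn) = (0.9984−-25.0003)/(65.5384−39.5397) = 1.0000. V = [p*·0.9984 + (1−p*)·-25.0003]/1.15 = -1.9578. B = V − Δ·S = -56.1217.
(3,2): S=89.7786. Δ = (V_up−V_dn)/(S_up−S_dn) = (44.0921−0.9984)/(108.6321−65.5384) = 1.0000. V = [p*·44.0921 + (1−p*)·0.9984]/1.15 = 33.6569. B = V − Δ·S = -56.1217.
(3,3): S=148.8111. Δ = (V_up−V_dn)/(S_up−S_dn) = (115.5215−44.0921)/(180.0615−108.6321) = 1.0000. V = [p*·115.5215 + (1−p*)·44.0921]/1.15 = 92.6894. B = V − Δ·S = -56.1217.
(2,0): S=44.7636. Δ = (V_up−V_dn)/(S_up−S_dn) = (-1.9578−-23.4443)/(54.1640−32.6774) = 1.0000. V = [p*·-1.9578 + (1−p*)·-23.4443]/1.15 = -4.0379. B = V − Δ·S = -48.8015.
(2,1): S=74.1972. Δ = (V_up−V_dn)/(S_up−S_dn) = (33.6569−-1.9578)/(89.7786−54.1640) = 1.0000. V = [p*·33.6569 + (1−p*)·-1.9578]/1.15 = 25.3957. B = V − Δ·S = -48.8015.
(2,2): S=122.9844. Δ = (V_up−V_dn)/(S_up−S_dn) = (92.6894−33.6569)/(148.8111−89.7786) = 1.0000. V = [p*·92.6894 + (1−p*)·33.6569]/1.15 = 74.1829. B = V − Δ·S = -48.8015.
(1,0): S=61.3200. Δ = (V_up−V_dn)/(S_up−S_dn) = (25.3957−-4.0379)/(74.1972−44.7636) = 1.0000. V = [p*·25.3957 + (1−p*)·-4.0379]/1.15 = 18.8839. B = V − Δ·S = -42.4361.
(1,1): S=101.6400. Δ = (V_up−V_dn)/(S_up−S_dn) = (74.1829−25.3957)/(122.9844−74.1972) = 1.0000. V = [p*·74.1829 + (1−p*)·25.3957]/1.15 = 59.2039. B = V − Δ·S = -42.4361.
(0,0): S=84.0000. Δ = (V_up−V_dn)/(S_up−S_dn) = (59.2039−18.8839)/(101.6400−61.3200) = 1.0000. V = [p*·59.2039 + (1−p*)·18.8839]/1.15 = 47.0990. B = V − Δ·S = -36.9010.
The time-0 hedge costs 47.0990, which is the no-arbitrage price.

(0,0): Delta=1.0000 Bond=-36.9010
(1,0): Delta=1.0000 Bond=-42.4361
(1,1): Delta=1.0000 Bond=-42.4361
(2,0): Delta=1.0000 Bond=-48.8015
(2,1): Delta=1.0000 Bond=-48.8015
(2,2): Delta=1.0000 Bond=-48.8015
(3,0): Delta=1.0000 Bond=-56.1217
(3,1): Delta=1.0000 Bond=-56.1217
(3,2): Delta=1.0000 Bond=-56.1217
(3,3): Delta=1.0000 Bond=-56.1217
V0=47.0990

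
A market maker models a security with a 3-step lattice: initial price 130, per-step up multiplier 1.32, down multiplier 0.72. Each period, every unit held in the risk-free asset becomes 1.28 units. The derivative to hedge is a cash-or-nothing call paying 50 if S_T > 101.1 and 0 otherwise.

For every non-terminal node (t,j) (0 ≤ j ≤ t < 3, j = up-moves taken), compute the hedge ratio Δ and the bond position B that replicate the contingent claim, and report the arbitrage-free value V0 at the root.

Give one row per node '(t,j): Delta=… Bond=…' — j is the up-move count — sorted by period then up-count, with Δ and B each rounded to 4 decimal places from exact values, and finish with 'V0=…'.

Since d<R<u, set p* = (R−d)/(u−d) = 0.9333; price each node as the discounted p*-expectation of its children.
Terminal payoffs: V(3,0)=0.0000, V(3,1)=0.0000, V(3,2)=50.0000, V(3,3)=50.0000
  t=2,j=0: stock 67.3920 → up 88.9574 (V=0.0000), down 48.5222 (V=0.0000). Price 0.0000; hedge Δ=0.0000, bond B=0.0000.
  t=2,j=1: stock 123.5520 → up 163.0886 (V=50.0000), down 88.9574 (V=0.0000). Price 36.4583; hedge Δ=0.6745, bond B=-46.8750.
  t=2,j=2: stock 226.5120 → up 298.9958 (V=50.0000), down 163.0886 (V=50.0000). Price 39.0625; hedge Δ=0.0000, bond B=39.0625.
  t=1,j=0: stock 93.6000 → up 123.5520 (V=36.4583), down 67.3920 (V=0.0000). Price 26.5842; hedge Δ=0.6492, bond B=-34.1797.
  t=1,j=1: stock 171.6000 → up 226.5120 (V=39.0625), down 123.5520 (V=36.4583). Price 30.3819; hedge Δ=0.0253, bond B=26.0417.
  t=0,j=0: stock 130.0000 → up 171.6000 (V=30.3819), down 93.6000 (V=26.5842). Price 23.5381; hedge Δ=0.0487, bond B=17.2085.
The time-0 hedge costs 23.5381, which is the no-arbitrage price.

(0,0): Delta=0.0487 Bond=17.2085
(1,0): Delta=0.6492 Bond=-34.1797
(1,1): Delta=0.0253 Bond=26.0417
(2,0): Delta=0.0000 Bond=0.0000
(2,1): Delta=0.6745 Bond=-46.8750
(2,2): Delta=0.0000 Bond=39.0625
V0=23.5381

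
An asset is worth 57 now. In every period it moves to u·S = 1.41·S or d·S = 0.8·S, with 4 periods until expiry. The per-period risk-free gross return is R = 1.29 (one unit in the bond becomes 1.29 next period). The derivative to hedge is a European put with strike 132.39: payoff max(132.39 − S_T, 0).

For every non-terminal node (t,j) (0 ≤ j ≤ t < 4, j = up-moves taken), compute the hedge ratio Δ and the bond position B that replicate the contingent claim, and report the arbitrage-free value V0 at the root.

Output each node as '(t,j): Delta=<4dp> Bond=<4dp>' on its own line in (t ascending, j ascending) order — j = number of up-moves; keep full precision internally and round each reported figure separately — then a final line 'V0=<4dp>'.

(0,0): Delta=-0.3548 Bond=25.0021
(1,0): Delta=-1.0000 Bond=61.6717
(1,1): Delta=-0.2652 Bond=25.0480
(2,0): Delta=-1.0000 Bond=79.5565
(2,1): Delta=-1.0000 Bond=79.5565
(2,2): Delta=-0.1631 Bond=20.7419
(3,0): Delta=-1.0000 Bond=102.6279
(3,1): Delta=-1.0000 Bond=102.6279
(3,2): Delta=-1.0000 Bond=102.6279
(3,3): Delta=-0.0468 Bond=8.1764
V0=4.7759

Since d<R<u, set p* = (R−d)/(u−d) = 0.8033; price each node as the discounted p*-expectation of its children.
At expiry t=4: V(4,0)=109.0428, V(4,1)=91.2406, V(4,2)=59.8641, V(4,3)=4.5631, V(4,4)=0.0000
(3,0): S=29.1840. Δ = (V_up−V_dn)/(S_up−S_dn) = (91.2406−109.0428)/(41.1494−23.3472) = -1.0000. V = [p*·91.2406 + (1−p*)·109.0428]/1.29 = 73.4439. B = V − Δ·S = 102.6279.
(3,1): S=51.4368. Δ = (V_up−V_dn)/(S_up−S_dn) = (59.8641−91.2406)/(72.5259−41.1494) = -1.0000. V = [p*·59.8641 + (1−p*)·91.2406]/1.29 = 51.1911. B = V − Δ·S = 102.6279.
(3,2): S=90.6574. Δ = (V_up−V_dn)/(S_up−S_dn) = (4.5631−59.8641)/(127.8269−72.5259) = -1.0000. V = [p*·4.5631 + (1−p*)·59.8641]/1.29 = 11.9705. B = V − Δ·S = 102.6279.
(3,3): S=159.7836. Δ = (V_up−V_dn)/(S_up−S_dn) = (0.0000−4.5631)/(225.2949−127.8269) = -0.0468. V = [p*·0.0000 + (1−p*)·4.5631]/1.29 = 0.6959. B = V − Δ·S = 8.1764.
(2,0): S=36.4800. Δ = (V_up−V_dn)/(S_up−S_dn) = (51.1911−73.4439)/(51.4368−29.1840) = -1.0000. V = [p*·51.1911 + (1−p*)·73.4439]/1.29 = 43.0765. B = V − Δ·S = 79.5565.
(2,1): S=64.2960. Δ = (V_up−V_dn)/(S_up−S_dn) = (11.9705−51.1911)/(90.6574−51.4368) = -1.0000. V = [p*·11.9705 + (1−p*)·51.1911]/1.29 = 15.2605. B = V − Δ·S = 79.5565.
(2,2): S=113.3217. Δ = (V_up−V_dn)/(S_up−S_dn) = (0.6959−11.9705)/(159.7836−90.6574) = -0.1631. V = [p*·0.6959 + (1−p*)·11.9705]/1.29 = 2.2588. B = V − Δ·S = 20.7419.
(1,0): S=45.6000. Δ = (V_up−V_dn)/(S_up−S_dn) = (15.2605−43.0765)/(64.2960−36.4800) = -1.0000. V = [p*·15.2605 + (1−p*)·43.0765]/1.29 = 16.0717. B = V − Δ·S = 61.6717.
(1,1): S=80.3700. Δ = (V_up−V_dn)/(S_up−S_dn) = (2.2588−15.2605)/(113.3217−64.2960) = -0.2652. V = [p*·2.2588 + (1−p*)·15.2605]/1.29 = 3.7337. B = V − Δ·S = 25.0480.
(0,0): S=57.0000. Δ = (V_up−V_dn)/(S_up−S_dn) = (3.7337−16.0717)/(80.3700−45.6000) = -0.3548. V = [p*·3.7337 + (1−p*)·16.0717]/1.29 = 4.7759. B = V − Δ·S = 25.0021.
Self-financing check: at every node Δ·S+B equals the discounted successor values.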